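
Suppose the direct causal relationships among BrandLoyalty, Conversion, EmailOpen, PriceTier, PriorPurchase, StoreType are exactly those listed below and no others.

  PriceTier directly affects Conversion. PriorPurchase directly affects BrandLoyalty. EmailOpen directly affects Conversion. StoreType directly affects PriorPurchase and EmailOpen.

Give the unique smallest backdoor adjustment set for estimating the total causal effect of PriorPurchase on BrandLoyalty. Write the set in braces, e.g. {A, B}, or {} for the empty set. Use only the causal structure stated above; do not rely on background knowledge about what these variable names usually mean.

{}

Variables eligible for adjustment (non-descendants of PriorPurchase, excluding PriorPurchase and BrandLoyalty): {Conversion, EmailOpen, PriceTier, StoreType}.
Backdoor paths from PriorPurchase to BrandLoyalty:
  (none)
With no backdoor paths the empty set already satisfies the criterion, and it is trivially minimal.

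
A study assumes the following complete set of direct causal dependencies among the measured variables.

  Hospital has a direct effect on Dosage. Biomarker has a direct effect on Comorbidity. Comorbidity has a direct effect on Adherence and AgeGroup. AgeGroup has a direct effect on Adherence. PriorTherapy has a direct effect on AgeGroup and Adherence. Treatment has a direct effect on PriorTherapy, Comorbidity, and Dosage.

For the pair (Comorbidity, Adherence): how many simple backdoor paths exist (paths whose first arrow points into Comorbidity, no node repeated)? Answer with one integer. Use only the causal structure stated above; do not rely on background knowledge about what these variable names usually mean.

A backdoor path from Comorbidity to Adherence is any simple undirected path whose first edge points into Comorbidity (i.e. leaves Comorbidity via a parent).
Parents of Comorbidity: {Biomarker, Treatment}.
Enumerating:
  P1: Comorbidity <- Treatment -> PriorTherapy -> AgeGroup -> Adherence
  P2: Comorbidity <- Treatment -> PriorTherapy -> Adherence
That exhausts the simple backdoor paths. Count: 2.

2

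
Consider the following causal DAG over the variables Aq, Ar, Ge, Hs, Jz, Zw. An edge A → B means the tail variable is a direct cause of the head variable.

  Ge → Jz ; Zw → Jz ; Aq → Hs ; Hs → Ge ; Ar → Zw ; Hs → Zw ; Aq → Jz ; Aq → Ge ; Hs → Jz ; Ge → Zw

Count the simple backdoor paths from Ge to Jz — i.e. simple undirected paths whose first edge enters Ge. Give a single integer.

6

A backdoor path from Ge to Jz is any simple undirected path whose first edge points into Ge (i.e. leaves Ge via a parent).
Parents of Ge: {Aq, Hs}.
Enumerating:
  P1: Ge <- Aq -> Hs -> Zw -> Jz
  P2: Ge <- Aq -> Hs -> Jz
  P3: Ge <- Aq -> Jz
  P4: Ge <- Hs <- Aq -> Jz
  P5: Ge <- Hs -> Zw -> Jz
  P6: Ge <- Hs -> Jz
That exhausts the simple backdoor paths. Count: 6.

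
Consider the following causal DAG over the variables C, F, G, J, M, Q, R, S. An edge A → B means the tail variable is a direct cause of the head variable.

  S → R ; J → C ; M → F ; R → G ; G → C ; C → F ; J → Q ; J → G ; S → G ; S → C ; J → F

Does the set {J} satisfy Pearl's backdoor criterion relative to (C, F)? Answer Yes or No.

Yes

Backdoor paths from C to F (paths whose first edge points into C):
  P1: C <- S -> R -> G <- J -> F
  P2: C <- S -> G <- J -> F
  P3: C <- J -> F
  P4: C <- G <- J -> F
Condition 1 (no descendant of C in the set): holds — descendants of C are {F}; none are in {J}.
Condition 2 (every backdoor path blocked by {J}):
  P1: blocked at collider G (neither it nor any descendant is in the conditioning set).
  P2: blocked at collider G (neither it nor any descendant is in the conditioning set).
  P3: blocked at fork node J ∈ conditioning set.
  P4: blocked at fork node J ∈ conditioning set.
{J} satisfies the backdoor criterion.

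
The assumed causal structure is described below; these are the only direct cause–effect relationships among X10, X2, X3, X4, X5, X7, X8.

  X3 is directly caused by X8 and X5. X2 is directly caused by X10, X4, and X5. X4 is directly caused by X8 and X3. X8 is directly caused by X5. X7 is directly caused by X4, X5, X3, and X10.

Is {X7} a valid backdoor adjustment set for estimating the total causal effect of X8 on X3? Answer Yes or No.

No

Backdoor paths from X8 to X3 (paths whose first edge points into X8):
  P1: X8 <- X5 -> X3
  P2: X8 <- X5 -> X2 <- X10 -> X7 <- X3
  P3: X8 <- X5 -> X2 <- X10 -> X7 <- X4 <- X3
  P4: X8 <- X5 -> X2 <- X4 <- X3
  P5: X8 <- X5 -> X2 <- X4 -> X7 <- X3
  P6: X8 <- X5 -> X7 <- X10 -> X2 <- X4 <- X3
  P7: X8 <- X5 -> X7 <- X3
  P8: X8 <- X5 -> X7 <- X4 <- X3
Condition 1 (no descendant of X8 in the set): FAILS — X7 is a descendant of X8.
Condition 2 (every backdoor path blocked by {X7}):
  P1: open — no interior node is in the conditioning set.
  P2: blocked at collider X2 (neither it nor any descendant is in the conditioning set).
  P3: blocked at collider X2 (neither it nor any descendant is in the conditioning set).
  P4: blocked at collider X2 (neither it nor any descendant is in the conditioning set).
  P5: blocked at collider X2 (neither it nor any descendant is in the conditioning set).
  P6: blocked at collider X2 (neither it nor any descendant is in the conditioning set).
  P7: open — collider(s) X7 are conditioned on (or have a conditioned descendant) and no non-collider on the path is in the set.
  P8: open — collider(s) X7 are conditioned on (or have a conditioned descendant) and no non-collider on the path is in the set.
{X7} does not satisfy the backdoor criterion.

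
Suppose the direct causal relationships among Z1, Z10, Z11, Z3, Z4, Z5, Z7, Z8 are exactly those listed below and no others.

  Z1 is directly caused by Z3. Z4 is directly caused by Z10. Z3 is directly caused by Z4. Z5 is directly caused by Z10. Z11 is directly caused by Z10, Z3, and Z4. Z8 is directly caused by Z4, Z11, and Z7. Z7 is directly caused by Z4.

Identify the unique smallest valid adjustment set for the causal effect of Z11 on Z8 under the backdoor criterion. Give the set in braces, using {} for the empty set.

Variables eligible for adjustment (non-descendants of Z11, excluding Z11 and Z8): {Z1, Z10, Z3, Z4, Z5, Z7}.
Backdoor paths from Z11 to Z8:
  P1: Z11 <- Z10 -> Z4 -> Z7 -> Z8
  P2: Z11 <- Z10 -> Z4 -> Z8
  P3: Z11 <- Z4 -> Z7 -> Z8
  P4: Z11 <- Z4 -> Z8
  P5: Z11 <- Z3 <- Z4 -> Z7 -> Z8
  P6: Z11 <- Z3 <- Z4 -> Z8
The empty set is not sufficient: P1 (Z11 <- Z10 -> Z4 -> Z7 -> Z8) has no collider blocking it and no conditioned non-collider, so it is open.
Try {Z4}:
  P1: blocked at chain node Z4 ∈ conditioning set.
  P2: blocked at chain node Z4 ∈ conditioning set.
  P3: blocked at fork node Z4 ∈ conditioning set.
  P4: blocked at fork node Z4 ∈ conditioning set.
  P5: blocked at fork node Z4 ∈ conditioning set.
  P6: blocked at fork node Z4 ∈ conditioning set.
{Z4} contains no descendant of Z11 and blocks every backdoor path.
No other singleton works — e.g. {Z10} leaves P3 open — so {Z4} is the unique smallest valid adjustment set.

{Z4}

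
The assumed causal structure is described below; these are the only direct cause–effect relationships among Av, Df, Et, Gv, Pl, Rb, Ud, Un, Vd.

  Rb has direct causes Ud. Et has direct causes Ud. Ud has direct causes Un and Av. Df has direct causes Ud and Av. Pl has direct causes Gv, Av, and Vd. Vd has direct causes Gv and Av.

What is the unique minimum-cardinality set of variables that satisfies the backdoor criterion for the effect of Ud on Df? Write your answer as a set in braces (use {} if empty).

{Av}

Variables eligible for adjustment (non-descendants of Ud, excluding Ud and Df): {Av, Gv, Pl, Un, Vd}.
Backdoor paths from Ud to Df:
  P1: Ud <- Av -> Df
The empty set is not sufficient: P1 (Ud <- Av -> Df) has no collider blocking it and no conditioned non-collider, so it is open.
Try {Av}:
  P1: blocked at fork node Av ∈ conditioning set.
{Av} contains no descendant of Ud and blocks every backdoor path.
No other singleton works — e.g. {Gv} leaves P1 open — so {Av} is the unique smallest valid adjustment set.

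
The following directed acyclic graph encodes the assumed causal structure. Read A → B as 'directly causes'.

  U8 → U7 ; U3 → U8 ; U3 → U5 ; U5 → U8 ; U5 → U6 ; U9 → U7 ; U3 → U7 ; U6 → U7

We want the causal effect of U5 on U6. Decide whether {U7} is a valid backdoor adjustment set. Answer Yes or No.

Backdoor paths from U5 to U6 (paths whose first edge points into U5):
  P1: U5 <- U3 -> U8 -> U7 <- U6
  P2: U5 <- U3 -> U7 <- U6
Condition 1 (no descendant of U5 in the set): FAILS — U7 is a descendant of U5.
Condition 2 (every backdoor path blocked by {U7}):
  P1: open — collider(s) U7 are conditioned on (or have a conditioned descendant) and no non-collider on the path is in the set.
  P2: open — collider(s) U7 are conditioned on (or have a conditioned descendant) and no non-collider on the path is in the set.
{U7} does not satisfy the backdoor criterion.

No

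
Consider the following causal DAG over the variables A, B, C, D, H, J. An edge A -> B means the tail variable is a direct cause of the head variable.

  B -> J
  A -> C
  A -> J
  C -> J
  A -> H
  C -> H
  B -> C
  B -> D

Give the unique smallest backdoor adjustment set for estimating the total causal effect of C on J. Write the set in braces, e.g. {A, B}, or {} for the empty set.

{A, B}

Variables eligible for adjustment (non-descendants of C, excluding C and J): {A, B, D}.
Backdoor paths from C to J:
  P1: C <- A -> J
  P2: C <- B -> J
The empty set is not sufficient: P1 (C <- A -> J) has no collider blocking it and no conditioned non-collider, so it is open.
Try {A, B}:
  P1: blocked at fork node A ∈ conditioning set.
  P2: blocked at fork node B ∈ conditioning set.
{A, B} contains no descendant of C and blocks every backdoor path.
Every element of {A, B} is needed (dropping A leaves P1 open; dropping B leaves P2 open), so no proper subset is valid.
Among all size-2 subsets of the eligible variables, only {A, B} blocks every backdoor path, so it is the unique smallest valid adjustment set.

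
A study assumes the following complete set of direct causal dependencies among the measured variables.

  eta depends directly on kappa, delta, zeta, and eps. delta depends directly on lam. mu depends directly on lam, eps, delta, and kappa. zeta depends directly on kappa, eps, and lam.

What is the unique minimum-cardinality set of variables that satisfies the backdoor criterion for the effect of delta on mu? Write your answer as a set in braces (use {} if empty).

{lam}

Variables eligible for adjustment (non-descendants of delta, excluding delta and mu): {eps, kappa, lam, zeta}.
Backdoor paths from delta to mu:
  P1: delta <- lam -> zeta <- eps -> eta <- kappa -> mu
  P2: delta <- lam -> zeta <- eps -> mu
  P3: delta <- lam -> zeta <- kappa -> eta <- eps -> mu
  P4: delta <- lam -> zeta <- kappa -> mu
  P5: delta <- lam -> zeta -> eta <- eps -> mu
  P6: delta <- lam -> zeta -> eta <- kappa -> mu
  P7: delta <- lam -> mu
The empty set is not sufficient: P7 (delta <- lam -> mu) has no collider blocking it and no conditioned non-collider, so it is open.
Try {lam}:
  P1: blocked at fork node lam ∈ conditioning set.
  P2: blocked at fork node lam ∈ conditioning set.
  P3: blocked at fork node lam ∈ conditioning set.
  P4: blocked at fork node lam ∈ conditioning set.
  P5: blocked at fork node lam ∈ conditioning set.
  P6: blocked at fork node lam ∈ conditioning set.
  P7: blocked at fork node lam ∈ conditioning set.
{lam} contains no descendant of delta and blocks every backdoor path.
No other singleton works — e.g. {eps} leaves P7 open — so {lam} is the unique smallest valid adjustment set.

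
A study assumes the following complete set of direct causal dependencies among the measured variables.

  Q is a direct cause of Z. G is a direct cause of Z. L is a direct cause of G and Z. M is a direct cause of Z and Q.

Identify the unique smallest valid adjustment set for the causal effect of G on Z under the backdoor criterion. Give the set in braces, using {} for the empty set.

Variables eligible for adjustment (non-descendants of G, excluding G and Z): {L, M, Q}.
Backdoor paths from G to Z:
  P1: G <- L -> Z
The empty set is not sufficient: P1 (G <- L -> Z) has no collider blocking it and no conditioned non-collider, so it is open.
Try {L}:
  P1: blocked at fork node L ∈ conditioning set.
{L} contains no descendant of G and blocks every backdoor path.
No other singleton works — e.g. {M} leaves P1 open — so {L} is the unique smallest valid adjustment set.

{L}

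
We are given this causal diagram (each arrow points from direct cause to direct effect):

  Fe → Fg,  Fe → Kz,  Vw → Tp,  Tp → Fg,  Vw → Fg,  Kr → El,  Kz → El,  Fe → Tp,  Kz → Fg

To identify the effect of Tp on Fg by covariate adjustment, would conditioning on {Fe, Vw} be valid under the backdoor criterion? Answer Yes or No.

Backdoor paths from Tp to Fg (paths whose first edge points into Tp):
  P1: Tp <- Vw -> Fg
  P2: Tp <- Fe -> Kz -> Fg
  P3: Tp <- Fe -> Fg
Condition 1 (no descendant of Tp in the set): holds — descendants of Tp are {Fg}; none are in {Fe, Vw}.
Condition 2 (every backdoor path blocked by {Fe, Vw}):
  P1: blocked at fork node Vw ∈ conditioning set.
  P2: blocked at fork node Fe ∈ conditioning set.
  P3: blocked at fork node Fe ∈ conditioning set.
{Fe, Vw} satisfies the backdoor criterion.

Yes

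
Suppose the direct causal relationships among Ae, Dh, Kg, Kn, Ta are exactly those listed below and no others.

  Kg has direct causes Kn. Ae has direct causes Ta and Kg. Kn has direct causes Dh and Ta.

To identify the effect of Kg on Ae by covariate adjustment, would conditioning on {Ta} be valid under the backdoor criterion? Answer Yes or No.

Yes

Backdoor paths from Kg to Ae (paths whose first edge points into Kg):
  P1: Kg <- Kn <- Ta -> Ae
Condition 1 (no descendant of Kg in the set): holds — descendants of Kg are {Ae}; none are in {Ta}.
Condition 2 (every backdoor path blocked by {Ta}):
  P1: blocked at fork node Ta ∈ conditioning set.
{Ta} satisfies the backdoor criterion.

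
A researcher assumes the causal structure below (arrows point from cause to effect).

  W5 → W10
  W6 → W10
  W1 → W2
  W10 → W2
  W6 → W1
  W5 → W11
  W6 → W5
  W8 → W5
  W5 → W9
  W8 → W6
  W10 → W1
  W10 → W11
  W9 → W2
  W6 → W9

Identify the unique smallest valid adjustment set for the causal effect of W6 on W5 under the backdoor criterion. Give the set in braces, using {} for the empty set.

Variables eligible for adjustment (non-descendants of W6, excluding W6 and W5): {W8}.
Backdoor paths from W6 to W5:
  P1: W6 <- W8 -> W5
The empty set is not sufficient: P1 (W6 <- W8 -> W5) has no collider blocking it and no conditioned non-collider, so it is open.
Try {W8}:
  P1: blocked at fork node W8 ∈ conditioning set.
{W8} contains no descendant of W6 and blocks every backdoor path.
{W8} is the unique smallest valid adjustment set.

{W8}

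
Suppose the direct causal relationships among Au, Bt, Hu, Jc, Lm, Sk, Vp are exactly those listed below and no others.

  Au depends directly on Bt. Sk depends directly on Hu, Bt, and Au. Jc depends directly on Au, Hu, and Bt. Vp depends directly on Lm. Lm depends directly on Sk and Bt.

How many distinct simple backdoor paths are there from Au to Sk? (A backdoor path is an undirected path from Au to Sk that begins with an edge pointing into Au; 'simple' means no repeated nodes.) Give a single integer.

3

A backdoor path from Au to Sk is any simple undirected path whose first edge points into Au (i.e. leaves Au via a parent).
Parents of Au: {Bt}.
Enumerating:
  P1: Au <- Bt -> Sk
  P2: Au <- Bt -> Jc <- Hu -> Sk
  P3: Au <- Bt -> Lm <- Sk
That exhausts the simple backdoor paths. Count: 3.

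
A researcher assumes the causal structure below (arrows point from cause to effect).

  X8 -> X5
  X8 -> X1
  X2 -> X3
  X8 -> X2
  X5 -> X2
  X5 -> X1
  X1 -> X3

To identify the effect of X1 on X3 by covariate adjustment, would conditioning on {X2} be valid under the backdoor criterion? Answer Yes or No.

Backdoor paths from X1 to X3 (paths whose first edge points into X1):
  P1: X1 <- X8 -> X5 -> X2 -> X3
  P2: X1 <- X8 -> X2 -> X3
  P3: X1 <- X5 <- X8 -> X2 -> X3
  P4: X1 <- X5 -> X2 -> X3
Condition 1 (no descendant of X1 in the set): holds — descendants of X1 are {X3}; none are in {X2}.
Condition 2 (every backdoor path blocked by {X2}):
  P1: blocked at chain node X2 ∈ conditioning set.
  P2: blocked at chain node X2 ∈ conditioning set.
  P3: blocked at chain node X2 ∈ conditioning set.
  P4: blocked at chain node X2 ∈ conditioning set.
{X2} satisfies the backdoor criterion.

Yes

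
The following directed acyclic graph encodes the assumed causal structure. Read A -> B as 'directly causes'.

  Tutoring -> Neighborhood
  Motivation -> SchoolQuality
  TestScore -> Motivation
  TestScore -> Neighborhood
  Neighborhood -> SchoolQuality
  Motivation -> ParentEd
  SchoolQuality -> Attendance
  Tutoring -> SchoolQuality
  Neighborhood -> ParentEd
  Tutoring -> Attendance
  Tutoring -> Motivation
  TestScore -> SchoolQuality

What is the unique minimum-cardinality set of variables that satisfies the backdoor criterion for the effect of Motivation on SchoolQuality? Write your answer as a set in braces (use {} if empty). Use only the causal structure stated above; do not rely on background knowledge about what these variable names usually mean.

Variables eligible for adjustment (non-descendants of Motivation, excluding Motivation and SchoolQuality): {Neighborhood, TestScore, Tutoring}.
Backdoor paths from Motivation to SchoolQuality:
  P1: Motivation <- TestScore -> Neighborhood <- Tutoring -> SchoolQuality
  P2: Motivation <- TestScore -> Neighborhood <- Tutoring -> Attendance <- SchoolQuality
  P3: Motivation <- TestScore -> Neighborhood -> SchoolQuality
  P4: Motivation <- TestScore -> SchoolQuality
  P5: Motivation <- Tutoring -> Neighborhood <- TestScore -> SchoolQuality
  P6: Motivation <- Tutoring -> Neighborhood -> SchoolQuality
  P7: Motivation <- Tutoring -> SchoolQuality
  P8: Motivation <- Tutoring -> Attendance <- SchoolQuality
The empty set is not sufficient: P3 (Motivation <- TestScore -> Neighborhood -> SchoolQuality) has no collider blocking it and no conditioned non-collider, so it is open.
Try {TestScore, Tutoring}:
  P1: blocked at fork node TestScore ∈ conditioning set.
  P2: blocked at fork node TestScore ∈ conditioning set.
  P3: blocked at fork node TestScore ∈ conditioning set.
  P4: blocked at fork node TestScore ∈ conditioning set.
  P5: blocked at fork node Tutoring ∈ conditioning set.
  P6: blocked at fork node Tutoring ∈ conditioning set.
  P7: blocked at fork node Tutoring ∈ conditioning set.
  P8: blocked at fork node Tutoring ∈ conditioning set.
{TestScore, Tutoring} contains no descendant of Motivation and blocks every backdoor path.
Every element of {TestScore, Tutoring} is needed (dropping TestScore leaves P3 open; dropping Tutoring leaves P6 open), so no proper subset is valid.
Among all size-2 subsets of the eligible variables, only {TestScore, Tutoring} blocks every backdoor path, so it is the unique smallest valid adjustment set.

{TestScore, Tutoring}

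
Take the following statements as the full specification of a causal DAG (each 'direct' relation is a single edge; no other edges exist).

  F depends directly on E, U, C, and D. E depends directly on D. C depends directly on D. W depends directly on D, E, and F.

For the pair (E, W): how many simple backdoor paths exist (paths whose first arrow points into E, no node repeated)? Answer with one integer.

A backdoor path from E to W is any simple undirected path whose first edge points into E (i.e. leaves E via a parent).
Parents of E: {D}.
Enumerating:
  P1: E <- D -> C -> F -> W
  P2: E <- D -> F -> W
  P3: E <- D -> W
That exhausts the simple backdoor paths. Count: 3.

3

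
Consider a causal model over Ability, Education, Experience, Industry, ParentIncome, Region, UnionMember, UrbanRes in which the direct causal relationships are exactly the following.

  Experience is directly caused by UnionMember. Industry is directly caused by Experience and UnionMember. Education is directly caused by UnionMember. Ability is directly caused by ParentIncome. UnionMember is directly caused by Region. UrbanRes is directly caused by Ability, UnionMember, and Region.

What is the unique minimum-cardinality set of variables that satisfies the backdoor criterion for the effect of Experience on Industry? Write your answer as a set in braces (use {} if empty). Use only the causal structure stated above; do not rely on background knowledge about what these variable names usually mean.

{UnionMember}

Variables eligible for adjustment (non-descendants of Experience, excluding Experience and Industry): {Ability, Education, ParentIncome, Region, UnionMember, UrbanRes}.
Backdoor paths from Experience to Industry:
  P1: Experience <- UnionMember -> Industry
The empty set is not sufficient: P1 (Experience <- UnionMember -> Industry) has no collider blocking it and no conditioned non-collider, so it is open.
Try {UnionMember}:
  P1: blocked at fork node UnionMember ∈ conditioning set.
{UnionMember} contains no descendant of Experience and blocks every backdoor path.
No other singleton works — e.g. {Region} leaves P1 open — so {UnionMember} is the unique smallest valid adjustment set.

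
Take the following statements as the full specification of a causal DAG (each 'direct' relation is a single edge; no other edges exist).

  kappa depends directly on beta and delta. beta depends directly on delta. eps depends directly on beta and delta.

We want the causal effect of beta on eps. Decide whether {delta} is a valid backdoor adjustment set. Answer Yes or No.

Backdoor paths from beta to eps (paths whose first edge points into beta):
  P1: beta <- delta -> eps
Condition 1 (no descendant of beta in the set): holds — descendants of beta are {eps, kappa}; none are in {delta}.
Condition 2 (every backdoor path blocked by {delta}):
  P1: blocked at fork node delta ∈ conditioning set.
{delta} satisfies the backdoor criterion.

Yes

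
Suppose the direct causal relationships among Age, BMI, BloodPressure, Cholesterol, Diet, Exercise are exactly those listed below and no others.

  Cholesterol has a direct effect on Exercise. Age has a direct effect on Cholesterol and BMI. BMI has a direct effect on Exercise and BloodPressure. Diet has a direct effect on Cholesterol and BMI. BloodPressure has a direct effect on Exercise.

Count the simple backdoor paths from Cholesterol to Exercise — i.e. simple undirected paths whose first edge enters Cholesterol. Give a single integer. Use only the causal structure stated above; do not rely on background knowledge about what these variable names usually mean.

4

A backdoor path from Cholesterol to Exercise is any simple undirected path whose first edge points into Cholesterol (i.e. leaves Cholesterol via a parent).
Parents of Cholesterol: {Age, Diet}.
Enumerating:
  P1: Cholesterol <- Diet -> BMI -> BloodPressure -> Exercise
  P2: Cholesterol <- Diet -> BMI -> Exercise
  P3: Cholesterol <- Age -> BMI -> BloodPressure -> Exercise
  P4: Cholesterol <- Age -> BMI -> Exercise
That exhausts the simple backdoor paths. Count: 4.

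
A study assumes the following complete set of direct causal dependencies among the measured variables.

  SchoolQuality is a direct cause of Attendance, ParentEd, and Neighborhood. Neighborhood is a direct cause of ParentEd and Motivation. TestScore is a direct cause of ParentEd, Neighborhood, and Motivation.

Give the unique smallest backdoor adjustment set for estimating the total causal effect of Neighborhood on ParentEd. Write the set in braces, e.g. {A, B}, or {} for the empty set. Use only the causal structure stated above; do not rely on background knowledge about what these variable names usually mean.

Variables eligible for adjustment (non-descendants of Neighborhood, excluding Neighborhood and ParentEd): {Attendance, SchoolQuality, TestScore}.
Backdoor paths from Neighborhood to ParentEd:
  P1: Neighborhood <- SchoolQuality -> ParentEd
  P2: Neighborhood <- TestScore -> ParentEd
The empty set is not sufficient: P1 (Neighborhood <- SchoolQuality -> ParentEd) has no collider blocking it and no conditioned non-collider, so it is open.
Try {SchoolQuality, TestScore}:
  P1: blocked at fork node SchoolQuality ∈ conditioning set.
  P2: blocked at fork node TestScore ∈ conditioning set.
{SchoolQuality, TestScore} contains no descendant of Neighborhood and blocks every backdoor path.
Every element of {SchoolQuality, TestScore} is needed (dropping SchoolQuality leaves P1 open; dropping TestScore leaves P2 open), so no proper subset is valid.
Among all size-2 subsets of the eligible variables, only {SchoolQuality, TestScore} blocks every backdoor path, so it is the unique smallest valid adjustment set.

{SchoolQuality, TestScore}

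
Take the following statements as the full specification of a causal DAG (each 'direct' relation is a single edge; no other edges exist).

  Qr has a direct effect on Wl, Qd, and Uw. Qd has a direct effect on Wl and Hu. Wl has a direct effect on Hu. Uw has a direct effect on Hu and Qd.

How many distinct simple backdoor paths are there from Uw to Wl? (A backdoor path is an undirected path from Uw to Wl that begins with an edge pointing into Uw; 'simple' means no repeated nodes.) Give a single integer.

A backdoor path from Uw to Wl is any simple undirected path whose first edge points into Uw (i.e. leaves Uw via a parent).
Parents of Uw: {Qr}.
Enumerating:
  P1: Uw <- Qr -> Qd -> Wl
  P2: Uw <- Qr -> Qd -> Hu <- Wl
  P3: Uw <- Qr -> Wl
That exhausts the simple backdoor paths. Count: 3.

3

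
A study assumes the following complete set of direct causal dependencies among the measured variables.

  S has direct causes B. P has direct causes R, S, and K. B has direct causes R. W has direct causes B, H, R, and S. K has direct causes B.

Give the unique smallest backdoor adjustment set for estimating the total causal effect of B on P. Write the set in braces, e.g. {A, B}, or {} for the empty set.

{R}

Variables eligible for adjustment (non-descendants of B, excluding B and P): {H, R}.
Backdoor paths from B to P:
  P1: B <- R -> W <- S -> P
  P2: B <- R -> P
The empty set is not sufficient: P2 (B <- R -> P) has no collider blocking it and no conditioned non-collider, so it is open.
Try {R}:
  P1: blocked at fork node R ∈ conditioning set.
  P2: blocked at fork node R ∈ conditioning set.
{R} contains no descendant of B and blocks every backdoor path.
No other singleton works — e.g. {H} leaves P2 open — so {R} is the unique smallest valid adjustment set.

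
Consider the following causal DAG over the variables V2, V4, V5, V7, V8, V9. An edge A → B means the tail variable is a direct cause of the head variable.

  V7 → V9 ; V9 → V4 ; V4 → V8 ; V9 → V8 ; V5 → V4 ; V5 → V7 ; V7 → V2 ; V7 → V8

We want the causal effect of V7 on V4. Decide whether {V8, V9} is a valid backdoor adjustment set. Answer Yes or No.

No

Backdoor paths from V7 to V4 (paths whose first edge points into V7):
  P1: V7 <- V5 -> V4
Condition 1 (no descendant of V7 in the set): FAILS — V8 and V9 are descendants of V7.
Condition 2 (every backdoor path blocked by {V8, V9}):
  P1: open — no interior node is in the conditioning set.
{V8, V9} does not satisfy the backdoor criterion.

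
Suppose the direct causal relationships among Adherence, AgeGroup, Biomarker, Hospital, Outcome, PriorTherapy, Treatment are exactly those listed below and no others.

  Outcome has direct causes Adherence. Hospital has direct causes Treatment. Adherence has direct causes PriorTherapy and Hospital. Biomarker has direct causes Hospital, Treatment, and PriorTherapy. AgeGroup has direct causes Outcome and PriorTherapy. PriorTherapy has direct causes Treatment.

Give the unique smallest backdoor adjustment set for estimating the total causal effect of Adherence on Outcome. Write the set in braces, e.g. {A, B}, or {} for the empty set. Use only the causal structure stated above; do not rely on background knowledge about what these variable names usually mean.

{}

Variables eligible for adjustment (non-descendants of Adherence, excluding Adherence and Outcome): {Biomarker, Hospital, PriorTherapy, Treatment}.
Backdoor paths from Adherence to Outcome:
  P1: Adherence <- Hospital <- Treatment -> PriorTherapy -> AgeGroup <- Outcome
  P2: Adherence <- Hospital <- Treatment -> Biomarker <- PriorTherapy -> AgeGroup <- Outcome
  P3: Adherence <- Hospital -> Biomarker <- Treatment -> PriorTherapy -> AgeGroup <- Outcome
  P4: Adherence <- Hospital -> Biomarker <- PriorTherapy -> AgeGroup <- Outcome
  P5: Adherence <- PriorTherapy -> AgeGroup <- Outcome
Each backdoor path contains an unconditioned collider, so every path is already blocked with the empty conditioning set:
  P1: blocked at collider AgeGroup (neither it nor any descendant is in the conditioning set).
  P2: blocked at collider Biomarker (neither it nor any descendant is in the conditioning set).
  P3: blocked at collider Biomarker (neither it nor any descendant is in the conditioning set).
  P4: blocked at collider Biomarker (neither it nor any descendant is in the conditioning set).
  P5: blocked at collider AgeGroup (neither it nor any descendant is in the conditioning set).
The empty set is therefore the unique smallest valid set.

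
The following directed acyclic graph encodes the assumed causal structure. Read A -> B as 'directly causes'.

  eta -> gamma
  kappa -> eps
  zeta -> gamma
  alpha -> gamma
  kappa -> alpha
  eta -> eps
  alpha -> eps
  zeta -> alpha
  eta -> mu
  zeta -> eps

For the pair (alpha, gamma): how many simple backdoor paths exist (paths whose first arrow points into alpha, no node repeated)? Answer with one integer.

A backdoor path from alpha to gamma is any simple undirected path whose first edge points into alpha (i.e. leaves alpha via a parent).
Parents of alpha: {kappa, zeta}.
Enumerating:
  P1: alpha <- zeta -> gamma
  P2: alpha <- zeta -> eps <- eta -> gamma
  P3: alpha <- kappa -> eps <- zeta -> gamma
  P4: alpha <- kappa -> eps <- eta -> gamma
That exhausts the simple backdoor paths. Count: 4.

4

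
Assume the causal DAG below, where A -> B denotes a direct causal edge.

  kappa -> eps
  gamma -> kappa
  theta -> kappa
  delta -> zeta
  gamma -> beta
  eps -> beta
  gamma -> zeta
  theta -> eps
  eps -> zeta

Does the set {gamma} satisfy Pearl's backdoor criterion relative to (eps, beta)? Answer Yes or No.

Backdoor paths from eps to beta (paths whose first edge points into eps):
  P1: eps <- theta -> kappa <- gamma -> beta
  P2: eps <- kappa <- gamma -> beta
Condition 1 (no descendant of eps in the set): holds — descendants of eps are {beta, zeta}; none are in {gamma}.
Condition 2 (every backdoor path blocked by {gamma}):
  P1: blocked at collider kappa (neither it nor any descendant is in the conditioning set).
  P2: blocked at fork node gamma ∈ conditioning set.
{gamma} satisfies the backdoor criterion.

Yes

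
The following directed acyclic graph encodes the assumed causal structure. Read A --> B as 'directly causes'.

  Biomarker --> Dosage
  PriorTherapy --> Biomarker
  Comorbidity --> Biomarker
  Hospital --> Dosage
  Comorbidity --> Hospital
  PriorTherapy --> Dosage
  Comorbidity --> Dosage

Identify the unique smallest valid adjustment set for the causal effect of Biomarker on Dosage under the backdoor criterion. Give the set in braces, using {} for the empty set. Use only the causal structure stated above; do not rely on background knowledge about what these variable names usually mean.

Variables eligible for adjustment (non-descendants of Biomarker, excluding Biomarker and Dosage): {Comorbidity, Hospital, PriorTherapy}.
Backdoor paths from Biomarker to Dosage:
  P1: Biomarker <- Comorbidity -> Hospital -> Dosage
  P2: Biomarker <- Comorbidity -> Dosage
  P3: Biomarker <- PriorTherapy -> Dosage
The empty set is not sufficient: P1 (Biomarker <- Comorbidity -> Hospital -> Dosage) has no collider blocking it and no conditioned non-collider, so it is open.
Try {Comorbidity, PriorTherapy}:
  P1: blocked at fork node Comorbidity ∈ conditioning set.
  P2: blocked at fork node Comorbidity ∈ conditioning set.
  P3: blocked at fork node PriorTherapy ∈ conditioning set.
{Comorbidity, PriorTherapy} contains no descendant of Biomarker and blocks every backdoor path.
Every element of {Comorbidity, PriorTherapy} is needed (dropping Comorbidity leaves P1 open; dropping PriorTherapy leaves P3 open), so no proper subset is valid.
Among all size-2 subsets of the eligible variables, only {Comorbidity, PriorTherapy} blocks every backdoor path, so it is the unique smallest valid adjustment set.

{Comorbidity, PriorTherapy}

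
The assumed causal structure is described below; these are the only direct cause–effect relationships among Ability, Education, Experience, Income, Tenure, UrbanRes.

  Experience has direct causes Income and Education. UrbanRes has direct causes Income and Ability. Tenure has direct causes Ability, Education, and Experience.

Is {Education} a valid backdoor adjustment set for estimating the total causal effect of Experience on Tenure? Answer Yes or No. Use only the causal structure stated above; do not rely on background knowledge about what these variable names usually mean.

Yes

Backdoor paths from Experience to Tenure (paths whose first edge points into Experience):
  P1: Experience <- Income -> UrbanRes <- Ability -> Tenure
  P2: Experience <- Education -> Tenure
Condition 1 (no descendant of Experience in the set): holds — descendants of Experience are {Tenure}; none are in {Education}.
Condition 2 (every backdoor path blocked by {Education}):
  P1: blocked at collider UrbanRes (neither it nor any descendant is in the conditioning set).
  P2: blocked at fork node Education ∈ conditioning set.
{Education} satisfies the backdoor criterion.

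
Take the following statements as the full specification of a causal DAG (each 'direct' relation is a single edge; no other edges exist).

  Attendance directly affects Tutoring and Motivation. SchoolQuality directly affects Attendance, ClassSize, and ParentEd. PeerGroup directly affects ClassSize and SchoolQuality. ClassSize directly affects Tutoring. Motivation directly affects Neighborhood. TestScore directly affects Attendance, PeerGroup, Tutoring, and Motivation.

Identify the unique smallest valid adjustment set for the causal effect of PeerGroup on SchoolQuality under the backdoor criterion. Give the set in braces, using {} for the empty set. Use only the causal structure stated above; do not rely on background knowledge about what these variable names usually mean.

Variables eligible for adjustment (non-descendants of PeerGroup, excluding PeerGroup and SchoolQuality): {TestScore}.
Backdoor paths from PeerGroup to SchoolQuality:
  P1: PeerGroup <- TestScore -> Attendance <- SchoolQuality
  P2: PeerGroup <- TestScore -> Attendance -> Tutoring <- ClassSize <- SchoolQuality
  P3: PeerGroup <- TestScore -> Motivation <- Attendance <- SchoolQuality
  P4: PeerGroup <- TestScore -> Motivation <- Attendance -> Tutoring <- ClassSize <- SchoolQuality
  P5: PeerGroup <- TestScore -> Tutoring <- Attendance <- SchoolQuality
  P6: PeerGroup <- TestScore -> Tutoring <- ClassSize <- SchoolQuality
Each backdoor path contains an unconditioned collider, so every path is already blocked with the empty conditioning set:
  P1: blocked at collider Attendance (neither it nor any descendant is in the conditioning set).
  P2: blocked at collider Tutoring (neither it nor any descendant is in the conditioning set).
  P3: blocked at collider Motivation (neither it nor any descendant is in the conditioning set).
  P4: blocked at collider Motivation (neither it nor any descendant is in the conditioning set).
  P5: blocked at collider Tutoring (neither it nor any descendant is in the conditioning set).
  P6: blocked at collider Tutoring (neither it nor any descendant is in the conditioning set).
The empty set is therefore the unique smallest valid set.

{}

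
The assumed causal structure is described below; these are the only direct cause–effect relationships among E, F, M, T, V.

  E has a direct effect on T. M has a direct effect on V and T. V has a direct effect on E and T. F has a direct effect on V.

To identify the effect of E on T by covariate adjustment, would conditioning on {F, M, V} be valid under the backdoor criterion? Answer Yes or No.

Yes

Backdoor paths from E to T (paths whose first edge points into E):
  P1: E <- V <- M -> T
  P2: E <- V -> T
Condition 1 (no descendant of E in the set): holds — descendants of E are {T}; none are in {F, M, V}.
Condition 2 (every backdoor path blocked by {F, M, V}):
  P1: blocked at chain node V ∈ conditioning set.
  P2: blocked at fork node V ∈ conditioning set.
{F, M, V} satisfies the backdoor criterion.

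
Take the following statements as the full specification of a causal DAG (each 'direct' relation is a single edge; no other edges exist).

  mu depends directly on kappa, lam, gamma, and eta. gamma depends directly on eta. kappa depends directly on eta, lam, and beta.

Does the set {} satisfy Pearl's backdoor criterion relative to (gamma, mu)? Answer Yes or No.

No

Backdoor paths from gamma to mu (paths whose first edge points into gamma):
  P1: gamma <- eta -> kappa <- lam -> mu
  P2: gamma <- eta -> kappa -> mu
  P3: gamma <- eta -> mu
Condition 1 (no descendant of gamma in the set): holds — descendants of gamma are {mu}; none are in {}.
Condition 2 (every backdoor path blocked by {}):
  P1: blocked at collider kappa (neither it nor any descendant is in the conditioning set).
  P2: open — no interior node is in the conditioning set.
  P3: open — no interior node is in the conditioning set.
{} does not satisfy the backdoor criterion.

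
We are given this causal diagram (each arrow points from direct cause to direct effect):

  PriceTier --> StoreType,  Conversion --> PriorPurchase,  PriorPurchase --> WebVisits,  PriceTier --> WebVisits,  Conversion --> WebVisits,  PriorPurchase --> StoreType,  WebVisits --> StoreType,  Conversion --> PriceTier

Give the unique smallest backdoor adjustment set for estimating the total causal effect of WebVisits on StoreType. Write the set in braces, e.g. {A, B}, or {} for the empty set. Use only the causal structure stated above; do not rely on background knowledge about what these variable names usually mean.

{PriceTier, PriorPurchase}

Variables eligible for adjustment (non-descendants of WebVisits, excluding WebVisits and StoreType): {Conversion, PriceTier, PriorPurchase}.
Backdoor paths from WebVisits to StoreType:
  P1: WebVisits <- Conversion -> PriceTier -> StoreType
  P2: WebVisits <- Conversion -> PriorPurchase -> StoreType
  P3: WebVisits <- PriceTier <- Conversion -> PriorPurchase -> StoreType
  P4: WebVisits <- PriceTier -> StoreType
  P5: WebVisits <- PriorPurchase <- Conversion -> PriceTier -> StoreType
  P6: WebVisits <- PriorPurchase -> StoreType
The empty set is not sufficient: P1 (WebVisits <- Conversion -> PriceTier -> StoreType) has no collider blocking it and no conditioned non-collider, so it is open.
Try {PriceTier, PriorPurchase}:
  P1: blocked at chain node PriceTier ∈ conditioning set.
  P2: blocked at chain node PriorPurchase ∈ conditioning set.
  P3: blocked at chain node PriceTier ∈ conditioning set.
  P4: blocked at fork node PriceTier ∈ conditioning set.
  P5: blocked at chain node PriorPurchase ∈ conditioning set.
  P6: blocked at fork node PriorPurchase ∈ conditioning set.
{PriceTier, PriorPurchase} contains no descendant of WebVisits and blocks every backdoor path.
Every element of {PriceTier, PriorPurchase} is needed (dropping PriceTier leaves P1 open; dropping PriorPurchase leaves P2 open), so no proper subset is valid.
Among all size-2 subsets of the eligible variables, only {PriceTier, PriorPurchase} blocks every backdoor path, so it is the unique smallest valid adjustment set.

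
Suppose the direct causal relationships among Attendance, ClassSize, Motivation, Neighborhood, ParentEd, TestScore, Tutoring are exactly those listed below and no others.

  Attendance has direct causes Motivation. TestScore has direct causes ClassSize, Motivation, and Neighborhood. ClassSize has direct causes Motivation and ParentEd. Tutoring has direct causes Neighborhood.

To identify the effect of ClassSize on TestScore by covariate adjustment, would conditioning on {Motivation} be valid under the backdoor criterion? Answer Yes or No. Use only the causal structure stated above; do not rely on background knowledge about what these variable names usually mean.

Yes

Backdoor paths from ClassSize to TestScore (paths whose first edge points into ClassSize):
  P1: ClassSize <- Motivation -> TestScore
Condition 1 (no descendant of ClassSize in the set): holds — descendants of ClassSize are {TestScore}; none are in {Motivation}.
Condition 2 (every backdoor path blocked by {Motivation}):
  P1: blocked at fork node Motivation ∈ conditioning set.
{Motivation} satisfies the backdoor criterion.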